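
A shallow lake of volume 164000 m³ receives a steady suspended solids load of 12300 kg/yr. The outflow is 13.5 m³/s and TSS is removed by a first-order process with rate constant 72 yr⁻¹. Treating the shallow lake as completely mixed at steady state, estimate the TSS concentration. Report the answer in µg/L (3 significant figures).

28.1 µg/L

Outflow Q = 13.5 m³/s × 3.156e+07 s/yr = 4.26e+08 m³/yr.
Steady-state CSTR mass balance: W = Q·C + k·V·C, so C = W/(Q + kV).
Q + kV = 4.26e+08 + 72·164000 = 4.378e+08 m³/yr.
C = 12300/4.378e+08 = 2.809e-05 kg/m³ = 0.02809 mg/L = 28.09 µg/L.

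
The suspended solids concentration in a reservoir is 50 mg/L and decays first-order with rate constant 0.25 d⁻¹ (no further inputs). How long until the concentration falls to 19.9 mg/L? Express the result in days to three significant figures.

3.69 d

t = ln(C₀/C)/k = ln(50/19.9)/0.25 = 0.9213/0.25 = 3.685 d.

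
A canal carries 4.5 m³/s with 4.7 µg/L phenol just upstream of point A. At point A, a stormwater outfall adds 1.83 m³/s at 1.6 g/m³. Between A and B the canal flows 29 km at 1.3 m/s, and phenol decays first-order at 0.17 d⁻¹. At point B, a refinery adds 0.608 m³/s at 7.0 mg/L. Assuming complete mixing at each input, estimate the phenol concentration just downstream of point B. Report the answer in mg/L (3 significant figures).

4.7 µg/L = 0.0047 mg/L.
After input A: C = (4.5·0.0047 + 1.83·1.6) / 6.33 = 0.4659 mg/L.
Over the 29 km reach to input B (t = 2.231e+04 s = 0.2582 d), decay gives C = 0.4659·exp(−0.17·0.2582) = 0.4459 mg/L.
After input B: C = (6.33·0.4459 + 0.608·7) / 6.938 = 1.02 mg/L.

1.02 mg/L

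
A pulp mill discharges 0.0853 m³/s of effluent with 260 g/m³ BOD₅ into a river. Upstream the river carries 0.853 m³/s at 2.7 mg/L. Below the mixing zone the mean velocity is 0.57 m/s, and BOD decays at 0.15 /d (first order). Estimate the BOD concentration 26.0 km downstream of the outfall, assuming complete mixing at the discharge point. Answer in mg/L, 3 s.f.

24.1 mg/L

After complete mixing, C₀ = (0.0853·260 + 0.853·2.7) / 0.9383 = 26.09 mg/L.
Travel time t = 2.6e+04 m / 0.57 m/s = 4.561e+04 s = 0.5279 d.
C = 26.09·exp(−0.15·0.5279) = 26.09·0.9239 = 24.1 mg/L.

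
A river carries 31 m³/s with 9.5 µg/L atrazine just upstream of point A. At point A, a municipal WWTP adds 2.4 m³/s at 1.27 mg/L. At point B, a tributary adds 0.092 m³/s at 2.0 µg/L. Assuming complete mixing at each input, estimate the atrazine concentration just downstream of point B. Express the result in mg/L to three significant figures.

0.0998 mg/L

9.5 µg/L = 0.0095 mg/L.
After input A: C = (31·0.0095 + 2.4·1.27) / 33.4 = 0.1001 mg/L.
2.0 µg/L = 0.002 mg/L.
After input B: C = (33.4·0.1001 + 0.092·0.002) / 33.49 = 0.09981 mg/L.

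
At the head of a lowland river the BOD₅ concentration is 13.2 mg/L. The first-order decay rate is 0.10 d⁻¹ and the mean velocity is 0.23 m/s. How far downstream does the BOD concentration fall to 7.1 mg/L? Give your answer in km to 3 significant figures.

123 km

From C = C₀·e^(−kt), t = ln(C₀/C)/k = ln(13.2/7.1)/0.10 = 0.6201/0.10 = 6.201 d.
Distance = v·t = 0.23 m/s × 5.358e+05 s = 1.232e+05 m = 123.2 km.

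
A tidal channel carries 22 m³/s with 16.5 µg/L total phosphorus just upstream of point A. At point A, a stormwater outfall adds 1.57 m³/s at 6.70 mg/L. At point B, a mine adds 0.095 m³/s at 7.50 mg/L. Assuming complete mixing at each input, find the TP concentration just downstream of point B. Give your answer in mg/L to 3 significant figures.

16.5 µg/L = 0.0165 mg/L.
After input A: C = (22·0.0165 + 1.57·6.7) / 23.57 = 0.4617 mg/L.
After input B: C = (23.57·0.4617 + 0.095·7.5) / 23.66 = 0.4899 mg/L.

0.490 mg/L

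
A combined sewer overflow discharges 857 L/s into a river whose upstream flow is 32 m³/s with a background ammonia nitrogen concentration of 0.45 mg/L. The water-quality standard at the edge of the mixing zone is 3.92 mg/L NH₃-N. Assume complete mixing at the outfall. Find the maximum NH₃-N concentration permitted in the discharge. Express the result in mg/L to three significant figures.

857 L/s = 0.857 m³/s.
Mass balance: 3.92·32.86 = 0.857·Cₑ + 32·0.45.
Cₑ = (128.8 − 14.4) / 0.857 = 133.5 mg/L.

133 mg/L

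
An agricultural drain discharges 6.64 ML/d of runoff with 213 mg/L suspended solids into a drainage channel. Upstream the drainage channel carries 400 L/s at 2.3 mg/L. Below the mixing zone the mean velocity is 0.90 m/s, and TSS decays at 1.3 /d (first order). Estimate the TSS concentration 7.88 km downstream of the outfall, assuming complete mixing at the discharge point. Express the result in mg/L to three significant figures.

6.64 ML/d = 0.07685 m³/s.
400 L/s = 0.4 m³/s.
After complete mixing, C₀ = (0.07685·213 + 0.4·2.3) / 0.4769 = 36.26 mg/L.
Travel time t = 7880 m / 0.90 m/s = 8756 s = 0.1013 d.
C = 36.26·exp(−1.3·0.1013) = 36.26·0.8766 = 31.78 mg/L.

31.8 mg/L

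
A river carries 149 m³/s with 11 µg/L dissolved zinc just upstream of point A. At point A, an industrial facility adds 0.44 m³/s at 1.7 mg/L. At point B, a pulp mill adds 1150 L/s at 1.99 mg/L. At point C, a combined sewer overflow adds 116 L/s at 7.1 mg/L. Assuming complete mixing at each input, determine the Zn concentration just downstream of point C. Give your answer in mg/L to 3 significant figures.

0.0365 mg/L

11 µg/L = 0.011 mg/L.
After input A: C = (149·0.011 + 0.44·1.7) / 149.4 = 0.01597 mg/L.
1150 L/s = 1.15 m³/s.
After input B: C = (149.4·0.01597 + 1.15·1.99) / 150.6 = 0.03105 mg/L.
116 L/s = 0.116 m³/s.
After input C: C = (150.6·0.03105 + 0.116·7.1) / 150.7 = 0.03649 mg/L.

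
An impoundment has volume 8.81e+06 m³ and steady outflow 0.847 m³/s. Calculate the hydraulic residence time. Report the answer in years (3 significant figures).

Q = 0.847 m³/s × 3.156e+07 s/yr = 2.673e+07 m³/yr.
Hydraulic residence time τ = V/Q = 8.81e+06/2.673e+07 = 0.3296 yr.

0.330 yr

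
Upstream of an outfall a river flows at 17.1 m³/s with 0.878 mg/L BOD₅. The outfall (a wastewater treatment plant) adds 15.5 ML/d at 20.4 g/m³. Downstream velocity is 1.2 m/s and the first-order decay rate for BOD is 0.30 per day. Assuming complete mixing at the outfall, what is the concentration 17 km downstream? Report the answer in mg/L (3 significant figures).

1.03 mg/L

15.5 ML/d = 0.1794 m³/s.
After complete mixing, C₀ = (0.1794·20.4 + 17.1·0.878) / 17.28 = 1.081 mg/L.
Travel time t = 1.7e+04 m / 1.2 m/s = 1.417e+04 s = 0.164 d.
C = 1.081·exp(−0.30·0.164) = 1.081·0.952 = 1.029 mg/L.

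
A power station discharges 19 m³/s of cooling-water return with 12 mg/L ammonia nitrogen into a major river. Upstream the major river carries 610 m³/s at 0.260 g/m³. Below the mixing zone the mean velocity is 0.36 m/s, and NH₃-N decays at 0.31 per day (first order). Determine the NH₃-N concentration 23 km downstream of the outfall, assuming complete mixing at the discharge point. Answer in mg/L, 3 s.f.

After complete mixing, C₀ = (19·12 + 610·0.26) / 629 = 0.6146 mg/L.
Travel time t = 2.3e+04 m / 0.36 m/s = 6.389e+04 s = 0.7395 d.
C = 0.6146·exp(−0.31·0.7395) = 0.6146·0.7951 = 0.4887 mg/L.

0.489 mg/L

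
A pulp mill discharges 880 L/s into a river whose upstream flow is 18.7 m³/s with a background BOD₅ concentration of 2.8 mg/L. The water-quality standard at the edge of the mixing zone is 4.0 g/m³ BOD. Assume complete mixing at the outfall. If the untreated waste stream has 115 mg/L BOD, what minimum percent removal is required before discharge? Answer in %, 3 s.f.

880 L/s = 0.88 m³/s.
Mass balance: 4·19.58 = 0.88·Cₑ + 18.7·2.8.
Cₑ = (78.32 − 52.36) / 0.88 = 29.5 mg/L.
Required removal = 1 − 29.5/115 = 74.35 %.

74.3 %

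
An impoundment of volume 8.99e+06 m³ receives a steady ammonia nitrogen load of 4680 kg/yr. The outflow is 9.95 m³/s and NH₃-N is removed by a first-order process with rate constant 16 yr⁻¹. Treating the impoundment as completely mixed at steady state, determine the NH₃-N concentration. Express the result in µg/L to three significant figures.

10.2 µg/L

Outflow Q = 9.95 m³/s × 3.156e+07 s/yr = 3.14e+08 m³/yr.
Steady-state CSTR mass balance: W = Q·C + k·V·C, so C = W/(Q + kV).
Q + kV = 3.14e+08 + 16·8.99e+06 = 4.578e+08 m³/yr.
C = 4680/4.578e+08 = 1.022e-05 kg/m³ = 0.01022 mg/L = 10.22 µg/L.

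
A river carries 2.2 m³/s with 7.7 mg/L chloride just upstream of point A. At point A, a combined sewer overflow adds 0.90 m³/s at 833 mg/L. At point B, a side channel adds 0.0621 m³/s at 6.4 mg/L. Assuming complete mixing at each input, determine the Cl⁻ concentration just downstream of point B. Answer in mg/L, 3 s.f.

243 mg/L

After input A: C = (2.2·7.7 + 0.9·833) / 3.1 = 247.3 mg/L.
After input B: C = (3.1·247.3 + 0.0621·6.4) / 3.162 = 242.6 mg/L.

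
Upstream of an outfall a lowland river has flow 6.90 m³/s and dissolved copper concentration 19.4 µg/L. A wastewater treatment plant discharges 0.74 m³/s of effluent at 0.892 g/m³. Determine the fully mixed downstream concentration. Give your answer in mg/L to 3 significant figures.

0.104 mg/L

19.4 µg/L = 0.0194 mg/L.
By mass balance at complete mixing, C = (0.74·0.892 + 6.9·0.0194) / (0.74 + 6.9) = 0.7939/7.64 = 0.1039 mg/L.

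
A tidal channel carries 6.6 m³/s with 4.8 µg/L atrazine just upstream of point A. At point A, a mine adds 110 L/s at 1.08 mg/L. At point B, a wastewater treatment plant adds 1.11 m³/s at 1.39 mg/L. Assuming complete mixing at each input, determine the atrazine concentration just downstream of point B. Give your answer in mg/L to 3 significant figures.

0.217 mg/L

4.8 µg/L = 0.0048 mg/L.
110 L/s = 0.11 m³/s.
After input A: C = (6.6·0.0048 + 0.11·1.08) / 6.71 = 0.02243 mg/L.
After input B: C = (6.71·0.02243 + 1.11·1.39) / 7.82 = 0.2165 mg/L.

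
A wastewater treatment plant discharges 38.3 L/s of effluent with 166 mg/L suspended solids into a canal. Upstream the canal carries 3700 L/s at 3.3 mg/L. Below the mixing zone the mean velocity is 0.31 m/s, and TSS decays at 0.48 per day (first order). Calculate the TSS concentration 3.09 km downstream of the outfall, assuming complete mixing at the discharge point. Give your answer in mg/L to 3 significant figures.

4.70 mg/L

38.3 L/s = 0.0383 m³/s.
3700 L/s = 3.7 m³/s.
After complete mixing, C₀ = (0.0383·166 + 3.7·3.3) / 3.738 = 4.967 mg/L.
Travel time t = 3090 m / 0.31 m/s = 9968 s = 0.1154 d.
C = 4.967·exp(−0.48·0.1154) = 4.967·0.9461 = 4.699 mg/L.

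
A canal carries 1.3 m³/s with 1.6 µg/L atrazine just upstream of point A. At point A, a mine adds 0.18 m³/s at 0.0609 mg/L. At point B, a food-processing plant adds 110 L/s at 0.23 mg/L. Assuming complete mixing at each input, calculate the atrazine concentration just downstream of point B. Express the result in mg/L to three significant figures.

0.0241 mg/L

1.6 µg/L = 0.0016 mg/L.
After input A: C = (1.3·0.0016 + 0.18·0.0609) / 1.48 = 0.008812 mg/L.
110 L/s = 0.11 m³/s.
After input B: C = (1.48·0.008812 + 0.11·0.23) / 1.59 = 0.02411 mg/L.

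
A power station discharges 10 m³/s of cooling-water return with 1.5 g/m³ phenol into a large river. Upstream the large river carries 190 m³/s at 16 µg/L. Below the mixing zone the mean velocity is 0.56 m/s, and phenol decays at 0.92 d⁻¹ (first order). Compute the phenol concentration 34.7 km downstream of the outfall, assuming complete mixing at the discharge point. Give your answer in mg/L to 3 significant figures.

16 µg/L = 0.016 mg/L.
After complete mixing, C₀ = (10·1.5 + 190·0.016) / 200 = 0.0902 mg/L.
Travel time t = 3.47e+04 m / 0.56 m/s = 6.196e+04 s = 0.7172 d.
C = 0.0902·exp(−0.92·0.7172) = 0.0902·0.517 = 0.04663 mg/L.

0.0466 mg/L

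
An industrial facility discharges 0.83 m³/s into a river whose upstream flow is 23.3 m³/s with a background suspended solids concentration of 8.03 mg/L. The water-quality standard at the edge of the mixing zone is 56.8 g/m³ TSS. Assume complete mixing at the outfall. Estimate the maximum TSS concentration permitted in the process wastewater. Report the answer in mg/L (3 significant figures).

1430 mg/L

Mass balance: 56.8·24.13 = 0.83·Cₑ + 23.3·8.03.
Cₑ = (1371 − 187.1) / 0.83 = 1426 mg/L.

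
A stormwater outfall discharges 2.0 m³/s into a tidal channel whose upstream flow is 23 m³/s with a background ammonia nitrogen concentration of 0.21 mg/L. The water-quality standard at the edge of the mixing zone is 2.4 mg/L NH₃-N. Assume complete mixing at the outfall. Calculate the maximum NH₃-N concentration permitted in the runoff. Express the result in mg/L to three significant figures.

27.6 mg/L

Mass balance: 2.4·25 = 2·Cₑ + 23·0.21.
Cₑ = (60 − 4.83) / 2 = 27.59 mg/L.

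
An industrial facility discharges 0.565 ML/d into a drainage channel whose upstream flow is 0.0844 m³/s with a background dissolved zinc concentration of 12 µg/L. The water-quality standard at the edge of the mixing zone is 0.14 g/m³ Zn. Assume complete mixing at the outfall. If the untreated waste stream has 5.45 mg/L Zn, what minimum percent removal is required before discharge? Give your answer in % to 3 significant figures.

0.565 ML/d = 0.006539 m³/s.
12 µg/L = 0.012 mg/L.
Mass balance: 0.14·0.09094 = 0.006539·Cₑ + 0.0844·0.012.
Cₑ = (0.01273 − 0.001013) / 0.006539 = 1.792 mg/L.
Required removal = 1 − 1.792/5.45 = 67.12 %.

67.1 %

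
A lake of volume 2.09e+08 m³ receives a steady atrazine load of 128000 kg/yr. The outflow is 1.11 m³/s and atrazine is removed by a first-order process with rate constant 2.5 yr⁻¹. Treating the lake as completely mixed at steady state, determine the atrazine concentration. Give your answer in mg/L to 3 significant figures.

Outflow Q = 1.11 m³/s × 3.156e+07 s/yr = 3.503e+07 m³/yr.
Steady-state CSTR mass balance: W = Q·C + k·V·C, so C = W/(Q + kV).
Q + kV = 3.503e+07 + 2.5·2.09e+08 = 5.575e+08 m³/yr.
C = 128000/5.575e+08 = 0.0002296 kg/m³ = 0.2296 mg/L.

0.230 mg/L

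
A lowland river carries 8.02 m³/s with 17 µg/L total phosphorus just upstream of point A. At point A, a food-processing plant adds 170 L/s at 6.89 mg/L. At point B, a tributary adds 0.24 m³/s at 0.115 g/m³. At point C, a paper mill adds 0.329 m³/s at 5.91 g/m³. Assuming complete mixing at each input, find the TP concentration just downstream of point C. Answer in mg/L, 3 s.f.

17 µg/L = 0.017 mg/L.
170 L/s = 0.17 m³/s.
After input A: C = (8.02·0.017 + 0.17·6.89) / 8.19 = 0.1597 mg/L.
After input B: C = (8.19·0.1597 + 0.24·0.115) / 8.43 = 0.1584 mg/L.
After input C: C = (8.43·0.1584 + 0.329·5.91) / 8.759 = 0.3744 mg/L.

0.374 mg/L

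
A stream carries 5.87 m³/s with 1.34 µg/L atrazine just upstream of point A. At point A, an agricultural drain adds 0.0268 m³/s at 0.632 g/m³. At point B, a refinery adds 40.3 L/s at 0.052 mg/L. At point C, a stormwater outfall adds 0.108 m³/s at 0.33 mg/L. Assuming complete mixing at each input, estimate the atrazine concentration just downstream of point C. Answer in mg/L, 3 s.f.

0.0103 mg/L

1.34 µg/L = 0.00134 mg/L.
After input A: C = (5.87·0.00134 + 0.0268·0.632) / 5.897 = 0.004206 mg/L.
40.3 L/s = 0.0403 m³/s.
After input B: C = (5.897·0.004206 + 0.0403·0.052) / 5.937 = 0.004531 mg/L.
After input C: C = (5.937·0.004531 + 0.108·0.33) / 6.045 = 0.01035 mg/L.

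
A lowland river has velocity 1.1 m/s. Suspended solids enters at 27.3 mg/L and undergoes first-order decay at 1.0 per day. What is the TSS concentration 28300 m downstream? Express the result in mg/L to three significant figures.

20.3 mg/L

Travel time t = 28300 m / 1.1 m/s = 2.83e+04/1.1 = 2.573e+04 s = 0.2978 d.
First-order decay: C = 27.3·exp(−1.0·0.2978) = 27.3·0.7425 = 20.27 mg/L.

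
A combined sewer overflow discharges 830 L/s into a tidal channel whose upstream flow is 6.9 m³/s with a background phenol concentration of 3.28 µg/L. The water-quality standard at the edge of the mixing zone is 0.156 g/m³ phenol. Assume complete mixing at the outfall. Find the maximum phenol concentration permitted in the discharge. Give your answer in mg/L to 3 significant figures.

830 L/s = 0.83 m³/s.
3.28 µg/L = 0.00328 mg/L.
Mass balance: 0.156·7.73 = 0.83·Cₑ + 6.9·0.00328.
Cₑ = (1.206 − 0.02263) / 0.83 = 1.426 mg/L.

1.43 mg/L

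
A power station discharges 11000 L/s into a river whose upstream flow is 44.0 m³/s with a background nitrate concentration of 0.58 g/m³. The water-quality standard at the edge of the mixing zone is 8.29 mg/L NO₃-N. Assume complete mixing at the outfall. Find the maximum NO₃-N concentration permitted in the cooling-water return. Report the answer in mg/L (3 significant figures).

39.1 mg/L

11000 L/s = 11 m³/s.
Mass balance: 8.29·55 = 11·Cₑ + 44·0.58.
Cₑ = (455.9 − 25.52) / 11 = 39.13 mg/L.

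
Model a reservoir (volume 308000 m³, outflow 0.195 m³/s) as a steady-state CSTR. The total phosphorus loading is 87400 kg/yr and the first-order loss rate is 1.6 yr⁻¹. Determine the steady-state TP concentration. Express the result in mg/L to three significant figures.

13.1 mg/L

Outflow Q = 0.195 m³/s × 3.156e+07 s/yr = 6.154e+06 m³/yr.
Steady-state CSTR mass balance: W = Q·C + k·V·C, so C = W/(Q + kV).
Q + kV = 6.154e+06 + 1.6·308000 = 6.647e+06 m³/yr.
C = 87400/6.647e+06 = 0.01315 kg/m³ = 13.15 mg/L.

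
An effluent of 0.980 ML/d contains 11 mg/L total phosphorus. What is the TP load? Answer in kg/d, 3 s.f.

0.980 ML/d = 0.01134 m³/s.
Mass flux = Q·C = 0.01134 m³/s × 11 g/m³ = 0.1248 g/s.
= 0.1248 g/s × 86.4 = 10.78 kg/d.

10.8 kg/d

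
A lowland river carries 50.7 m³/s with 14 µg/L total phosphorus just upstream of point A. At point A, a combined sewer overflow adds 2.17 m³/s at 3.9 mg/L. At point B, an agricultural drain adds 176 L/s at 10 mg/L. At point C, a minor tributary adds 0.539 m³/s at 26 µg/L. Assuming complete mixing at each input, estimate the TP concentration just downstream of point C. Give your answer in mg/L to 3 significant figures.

14 µg/L = 0.014 mg/L.
After input A: C = (50.7·0.014 + 2.17·3.9) / 52.87 = 0.1735 mg/L.
176 L/s = 0.176 m³/s.
After input B: C = (52.87·0.1735 + 0.176·10) / 53.05 = 0.2061 mg/L.
26 µg/L = 0.026 mg/L.
After input C: C = (53.05·0.2061 + 0.539·0.026) / 53.59 = 0.2043 mg/L.

0.204 mg/L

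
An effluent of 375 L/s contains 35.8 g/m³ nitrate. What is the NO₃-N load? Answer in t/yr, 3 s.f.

424 t/yr

375 L/s = 0.375 m³/s.
Mass flux = Q·C = 0.375 m³/s × 35.8 g/m³ = 13.42 g/s.
= 13.42 g/s × 31.56 = 423.7 t/yr.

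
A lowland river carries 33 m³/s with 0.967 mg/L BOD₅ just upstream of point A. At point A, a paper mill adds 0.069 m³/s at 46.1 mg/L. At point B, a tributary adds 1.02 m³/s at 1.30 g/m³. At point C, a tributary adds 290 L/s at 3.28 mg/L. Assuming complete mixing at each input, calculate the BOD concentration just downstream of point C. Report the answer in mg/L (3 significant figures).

After input A: C = (33·0.967 + 0.069·46.1) / 33.07 = 1.061 mg/L.
After input B: C = (33.07·1.061 + 1.02·1.3) / 34.09 = 1.068 mg/L.
290 L/s = 0.29 m³/s.
After input C: C = (34.09·1.068 + 0.29·3.28) / 34.38 = 1.087 mg/L.

1.09 mg/L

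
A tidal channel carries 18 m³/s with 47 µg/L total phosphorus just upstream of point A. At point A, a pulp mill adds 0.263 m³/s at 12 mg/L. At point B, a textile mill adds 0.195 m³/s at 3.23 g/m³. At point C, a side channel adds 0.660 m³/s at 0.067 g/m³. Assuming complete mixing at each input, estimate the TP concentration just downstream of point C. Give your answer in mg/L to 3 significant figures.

47 µg/L = 0.047 mg/L.
After input A: C = (18·0.047 + 0.263·12) / 18.26 = 0.2191 mg/L.
After input B: C = (18.26·0.2191 + 0.195·3.23) / 18.46 = 0.2509 mg/L.
After input C: C = (18.46·0.2509 + 0.66·0.067) / 19.12 = 0.2446 mg/L.

0.245 mg/L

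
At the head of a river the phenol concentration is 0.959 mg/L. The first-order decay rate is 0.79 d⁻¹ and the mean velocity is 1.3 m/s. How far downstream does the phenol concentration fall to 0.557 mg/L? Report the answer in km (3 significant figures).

From C = C₀·e^(−kt), t = ln(C₀/C)/k = ln(0.959/0.557)/0.79 = 0.5433/0.79 = 0.6878 d.
Distance = v·t = 1.3 m/s × 5.942e+04 s = 7.725e+04 m = 77.25 km.

77.2 km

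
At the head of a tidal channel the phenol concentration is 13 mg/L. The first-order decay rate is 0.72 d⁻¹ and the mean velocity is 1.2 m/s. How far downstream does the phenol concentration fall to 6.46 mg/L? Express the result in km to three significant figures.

From C = C₀·e^(−kt), t = ln(C₀/C)/k = ln(13/6.46)/0.72 = 0.6993/0.72 = 0.9713 d.
Distance = v·t = 1.2 m/s × 8.392e+04 s = 1.007e+05 m = 100.7 km.

101 km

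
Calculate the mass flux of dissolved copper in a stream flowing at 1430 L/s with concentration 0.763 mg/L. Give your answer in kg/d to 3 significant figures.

1430 L/s = 1.43 m³/s.
Mass flux = Q·C = 1.43 m³/s × 0.763 g/m³ = 1.091 g/s.
= 1.091 g/s × 86.4 = 94.27 kg/d.

94.3 kg/d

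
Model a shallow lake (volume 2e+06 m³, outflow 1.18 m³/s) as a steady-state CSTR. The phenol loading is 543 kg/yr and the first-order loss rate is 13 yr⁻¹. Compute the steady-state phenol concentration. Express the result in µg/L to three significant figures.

Outflow Q = 1.18 m³/s × 3.156e+07 s/yr = 3.724e+07 m³/yr.
Steady-state CSTR mass balance: W = Q·C + k·V·C, so C = W/(Q + kV).
Q + kV = 3.724e+07 + 13·2e+06 = 6.324e+07 m³/yr.
C = 543/6.324e+07 = 8.587e-06 kg/m³ = 0.008587 mg/L = 8.587 µg/L.

8.59 µg/L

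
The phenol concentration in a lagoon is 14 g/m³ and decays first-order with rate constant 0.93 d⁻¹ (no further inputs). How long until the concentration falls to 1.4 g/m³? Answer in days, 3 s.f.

t = ln(C₀/C)/k = ln(14/1.4)/0.93 = 2.303/0.93 = 2.476 d.

2.48 d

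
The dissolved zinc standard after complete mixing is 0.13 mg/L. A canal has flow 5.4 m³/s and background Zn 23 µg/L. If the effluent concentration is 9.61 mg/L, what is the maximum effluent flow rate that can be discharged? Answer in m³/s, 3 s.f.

23 µg/L = 0.023 mg/L.
Mass balance at complete mixing: C_std·(Q_w + Q_r) = Q_w·C_e + Q_r·C_b.
Rearranging, Q_w = Q_r·(C_std − C_b)/(C_e − C_std) = 5.4·(0.13 − 0.023) / (9.61 − 0.13) = 0.06095 m³/s.

0.0609 m³/s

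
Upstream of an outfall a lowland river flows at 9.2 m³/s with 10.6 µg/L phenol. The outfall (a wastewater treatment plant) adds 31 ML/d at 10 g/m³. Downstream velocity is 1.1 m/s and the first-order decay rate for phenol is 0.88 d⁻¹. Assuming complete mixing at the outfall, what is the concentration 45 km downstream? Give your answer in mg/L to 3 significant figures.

0.254 mg/L

31 ML/d = 0.3588 m³/s.
10.6 µg/L = 0.0106 mg/L.
After complete mixing, C₀ = (0.3588·10 + 9.2·0.0106) / 9.559 = 0.3856 mg/L.
Travel time t = 4.5e+04 m / 1.1 m/s = 4.091e+04 s = 0.4735 d.
C = 0.3856·exp(−0.88·0.4735) = 0.3856·0.6592 = 0.2542 mg/L.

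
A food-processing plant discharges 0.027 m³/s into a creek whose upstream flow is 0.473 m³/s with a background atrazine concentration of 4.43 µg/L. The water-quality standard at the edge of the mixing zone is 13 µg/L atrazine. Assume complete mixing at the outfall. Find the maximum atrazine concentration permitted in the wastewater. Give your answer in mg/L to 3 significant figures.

4.43 µg/L = 0.00443 mg/L.
13 µg/L = 0.013 mg/L.
Mass balance: 0.013·0.5 = 0.027·Cₑ + 0.473·0.00443.
Cₑ = (0.0065 − 0.002095) / 0.027 = 0.1631 mg/L.

0.163 mg/L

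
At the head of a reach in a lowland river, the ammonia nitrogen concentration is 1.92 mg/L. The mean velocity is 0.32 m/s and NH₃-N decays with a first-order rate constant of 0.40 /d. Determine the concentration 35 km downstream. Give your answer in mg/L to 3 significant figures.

1.16 mg/L

Travel time t = 35 km / 0.32 m/s = 3.5e+04/0.32 = 1.094e+05 s = 1.266 d.
First-order decay: C = 1.92·exp(−0.40·1.266) = 1.92·0.6027 = 1.157 mg/L.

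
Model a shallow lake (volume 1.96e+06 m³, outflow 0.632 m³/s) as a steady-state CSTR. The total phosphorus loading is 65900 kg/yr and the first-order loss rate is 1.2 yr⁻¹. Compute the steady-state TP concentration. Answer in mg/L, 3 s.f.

Outflow Q = 0.632 m³/s × 3.156e+07 s/yr = 1.994e+07 m³/yr.
Steady-state CSTR mass balance: W = Q·C + k·V·C, so C = W/(Q + kV).
Q + kV = 1.994e+07 + 1.2·1.96e+06 = 2.23e+07 m³/yr.
C = 65900/2.23e+07 = 0.002956 kg/m³ = 2.956 mg/L.

2.96 mg/L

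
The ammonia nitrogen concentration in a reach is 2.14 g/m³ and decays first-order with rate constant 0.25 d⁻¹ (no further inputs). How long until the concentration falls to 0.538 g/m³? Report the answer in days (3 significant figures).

t = ln(C₀/C)/k = ln(2.14/0.538)/0.25 = 1.381/0.25 = 5.523 d.

5.52 d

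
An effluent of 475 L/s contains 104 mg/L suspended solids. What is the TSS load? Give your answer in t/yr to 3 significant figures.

475 L/s = 0.475 m³/s.
Mass flux = Q·C = 0.475 m³/s × 104 g/m³ = 49.4 g/s.
= 49.4 g/s × 31.56 = 1559 t/yr.

1560 t/yr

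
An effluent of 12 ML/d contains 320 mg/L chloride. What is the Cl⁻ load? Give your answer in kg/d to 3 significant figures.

12 ML/d = 0.1389 m³/s.
Mass flux = Q·C = 0.1389 m³/s × 320 g/m³ = 44.44 g/s.
= 44.44 g/s × 86.4 = 3840 kg/d.

3840 kg/d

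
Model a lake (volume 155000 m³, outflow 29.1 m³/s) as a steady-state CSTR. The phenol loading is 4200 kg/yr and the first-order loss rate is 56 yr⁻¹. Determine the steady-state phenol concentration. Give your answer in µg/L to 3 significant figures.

4.53 µg/L

Outflow Q = 29.1 m³/s × 3.156e+07 s/yr = 9.183e+08 m³/yr.
Steady-state CSTR mass balance: W = Q·C + k·V·C, so C = W/(Q + kV).
Q + kV = 9.183e+08 + 56·155000 = 9.27e+08 m³/yr.
C = 4200/9.27e+08 = 4.531e-06 kg/m³ = 0.004531 mg/L = 4.531 µg/L.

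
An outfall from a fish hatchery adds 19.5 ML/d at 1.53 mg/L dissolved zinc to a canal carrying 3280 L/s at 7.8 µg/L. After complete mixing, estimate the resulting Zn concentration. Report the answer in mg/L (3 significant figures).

0.106 mg/L

19.5 ML/d = 0.2257 m³/s.
3280 L/s = 3.28 m³/s.
7.8 µg/L = 0.0078 mg/L.
Flow-weighted mixing gives C = (0.2257·1.53 + 3.28·0.0078) / (0.2257 + 3.28) = 0.3709/3.506 = 0.1058 mg/L.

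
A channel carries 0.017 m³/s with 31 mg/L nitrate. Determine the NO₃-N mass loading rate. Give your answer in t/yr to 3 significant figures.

Mass flux = Q·C = 0.017 m³/s × 31 g/m³ = 0.527 g/s.
= 0.527 g/s × 31.56 = 16.63 t/yr.

16.6 t/yr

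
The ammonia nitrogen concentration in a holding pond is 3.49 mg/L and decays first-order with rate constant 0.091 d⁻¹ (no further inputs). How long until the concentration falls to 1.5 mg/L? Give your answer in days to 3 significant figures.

9.28 d

t = ln(C₀/C)/k = ln(3.49/1.5)/0.091 = 0.8444/0.091 = 9.28 d.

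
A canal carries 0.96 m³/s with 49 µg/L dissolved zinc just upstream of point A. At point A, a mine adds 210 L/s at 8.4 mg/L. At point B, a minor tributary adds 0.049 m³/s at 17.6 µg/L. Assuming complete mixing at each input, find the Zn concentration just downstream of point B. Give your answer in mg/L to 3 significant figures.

1.49 mg/L

49 µg/L = 0.049 mg/L.
210 L/s = 0.21 m³/s.
After input A: C = (0.96·0.049 + 0.21·8.4) / 1.17 = 1.548 mg/L.
17.6 µg/L = 0.0176 mg/L.
After input B: C = (1.17·1.548 + 0.049·0.0176) / 1.219 = 1.486 mg/L.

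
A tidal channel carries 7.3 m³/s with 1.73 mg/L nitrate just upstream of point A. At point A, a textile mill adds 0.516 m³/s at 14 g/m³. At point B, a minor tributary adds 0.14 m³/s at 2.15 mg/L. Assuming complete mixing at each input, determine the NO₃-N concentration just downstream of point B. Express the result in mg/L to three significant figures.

2.53 mg/L

After input A: C = (7.3·1.73 + 0.516·14) / 7.816 = 2.54 mg/L.
After input B: C = (7.816·2.54 + 0.14·2.15) / 7.956 = 2.533 mg/L.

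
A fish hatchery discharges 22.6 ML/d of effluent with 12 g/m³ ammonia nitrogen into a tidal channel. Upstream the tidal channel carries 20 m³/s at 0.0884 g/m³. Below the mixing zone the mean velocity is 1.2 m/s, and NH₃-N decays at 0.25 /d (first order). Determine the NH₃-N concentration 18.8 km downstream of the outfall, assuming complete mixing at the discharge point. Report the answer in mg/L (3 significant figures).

0.231 mg/L

22.6 ML/d = 0.2616 m³/s.
After complete mixing, C₀ = (0.2616·12 + 20·0.0884) / 20.26 = 0.2422 mg/L.
Travel time t = 1.88e+04 m / 1.2 m/s = 1.567e+04 s = 0.1813 d.
C = 0.2422·exp(−0.25·0.1813) = 0.2422·0.9557 = 0.2314 mg/L.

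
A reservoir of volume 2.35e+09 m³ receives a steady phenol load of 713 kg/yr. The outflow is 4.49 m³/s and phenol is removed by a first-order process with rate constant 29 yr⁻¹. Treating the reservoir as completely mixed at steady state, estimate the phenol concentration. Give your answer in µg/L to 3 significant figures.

Outflow Q = 4.49 m³/s × 3.156e+07 s/yr = 1.417e+08 m³/yr.
Steady-state CSTR mass balance: W = Q·C + k·V·C, so C = W/(Q + kV).
Q + kV = 1.417e+08 + 29·2.35e+09 = 6.829e+10 m³/yr.
C = 713/6.829e+10 = 1.044e-08 kg/m³ = 1.044e-05 mg/L = 0.01044 µg/L.

0.0104 µg/L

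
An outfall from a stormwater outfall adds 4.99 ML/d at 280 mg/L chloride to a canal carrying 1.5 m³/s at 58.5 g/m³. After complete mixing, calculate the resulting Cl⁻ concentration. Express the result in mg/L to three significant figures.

4.99 ML/d = 0.05775 m³/s.
Flow-weighted mixing gives C = (0.05775·280 + 1.5·58.5) / (0.05775 + 1.5) = 103.9/1.558 = 66.71 mg/L.

66.7 mg/L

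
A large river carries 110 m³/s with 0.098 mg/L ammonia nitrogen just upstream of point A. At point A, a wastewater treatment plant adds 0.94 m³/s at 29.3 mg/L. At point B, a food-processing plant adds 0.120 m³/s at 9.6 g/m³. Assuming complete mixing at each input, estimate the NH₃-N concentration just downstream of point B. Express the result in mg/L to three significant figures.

After input A: C = (110·0.098 + 0.94·29.3) / 110.9 = 0.3454 mg/L.
After input B: C = (110.9·0.3454 + 0.12·9.6) / 111.1 = 0.3554 mg/L.

0.355 mg/L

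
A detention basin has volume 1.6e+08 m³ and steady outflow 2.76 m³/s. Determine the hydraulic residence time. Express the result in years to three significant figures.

1.84 yr

Q = 2.76 m³/s × 3.156e+07 s/yr = 8.71e+07 m³/yr.
Hydraulic residence time τ = V/Q = 1.6e+08/8.71e+07 = 1.837 yr.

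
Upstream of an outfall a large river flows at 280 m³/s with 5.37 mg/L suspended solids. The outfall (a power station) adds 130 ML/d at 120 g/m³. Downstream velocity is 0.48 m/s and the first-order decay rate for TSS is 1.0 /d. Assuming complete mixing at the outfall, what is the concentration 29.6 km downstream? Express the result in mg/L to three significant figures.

130 ML/d = 1.505 m³/s.
After complete mixing, C₀ = (1.505·120 + 280·5.37) / 281.5 = 5.983 mg/L.
Travel time t = 2.96e+04 m / 0.48 m/s = 6.167e+04 s = 0.7137 d.
C = 5.983·exp(−1.0·0.7137) = 5.983·0.4898 = 2.93 mg/L.

2.93 mg/L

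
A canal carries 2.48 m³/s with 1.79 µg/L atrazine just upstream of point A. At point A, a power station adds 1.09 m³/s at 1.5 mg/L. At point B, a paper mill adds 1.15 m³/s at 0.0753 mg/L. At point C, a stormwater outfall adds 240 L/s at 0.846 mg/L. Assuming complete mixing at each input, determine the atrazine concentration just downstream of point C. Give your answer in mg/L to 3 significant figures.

1.79 µg/L = 0.00179 mg/L.
After input A: C = (2.48·0.00179 + 1.09·1.5) / 3.57 = 0.4592 mg/L.
After input B: C = (3.57·0.4592 + 1.15·0.0753) / 4.72 = 0.3657 mg/L.
240 L/s = 0.24 m³/s.
After input C: C = (4.72·0.3657 + 0.24·0.846) / 4.96 = 0.3889 mg/L.

0.389 mg/L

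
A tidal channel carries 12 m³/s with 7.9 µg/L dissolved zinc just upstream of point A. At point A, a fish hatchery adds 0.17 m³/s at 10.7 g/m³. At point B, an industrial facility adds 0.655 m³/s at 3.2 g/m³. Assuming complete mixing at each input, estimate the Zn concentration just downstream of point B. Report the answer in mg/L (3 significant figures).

0.313 mg/L

7.9 µg/L = 0.0079 mg/L.
After input A: C = (12·0.0079 + 0.17·10.7) / 12.17 = 0.1573 mg/L.
After input B: C = (12.17·0.1573 + 0.655·3.2) / 12.82 = 0.3127 mg/L.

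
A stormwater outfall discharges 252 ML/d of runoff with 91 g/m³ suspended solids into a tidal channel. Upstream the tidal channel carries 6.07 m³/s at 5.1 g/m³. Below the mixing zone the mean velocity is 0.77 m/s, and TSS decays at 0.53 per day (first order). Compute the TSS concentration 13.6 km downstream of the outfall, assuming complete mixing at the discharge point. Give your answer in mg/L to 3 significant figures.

29.6 mg/L

252 ML/d = 2.917 m³/s.
After complete mixing, C₀ = (2.917·91 + 6.07·5.1) / 8.987 = 32.98 mg/L.
Travel time t = 1.36e+04 m / 0.77 m/s = 1.766e+04 s = 0.2044 d.
C = 32.98·exp(−0.53·0.2044) = 32.98·0.8973 = 29.59 mg/L.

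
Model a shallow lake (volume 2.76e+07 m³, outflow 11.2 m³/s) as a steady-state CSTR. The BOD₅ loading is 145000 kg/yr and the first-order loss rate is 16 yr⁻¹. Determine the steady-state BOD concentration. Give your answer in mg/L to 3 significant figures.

0.182 mg/L

Outflow Q = 11.2 m³/s × 3.156e+07 s/yr = 3.534e+08 m³/yr.
Steady-state CSTR mass balance: W = Q·C + k·V·C, so C = W/(Q + kV).
Q + kV = 3.534e+08 + 16·2.76e+07 = 7.95e+08 m³/yr.
C = 145000/7.95e+08 = 0.0001824 kg/m³ = 0.1824 mg/L.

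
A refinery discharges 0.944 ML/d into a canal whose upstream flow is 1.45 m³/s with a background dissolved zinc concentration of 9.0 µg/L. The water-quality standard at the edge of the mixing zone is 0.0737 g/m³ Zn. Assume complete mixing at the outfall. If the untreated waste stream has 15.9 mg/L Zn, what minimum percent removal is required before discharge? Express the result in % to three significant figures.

0.944 ML/d = 0.01093 m³/s.
9.0 µg/L = 0.009 mg/L.
Mass balance: 0.0737·1.461 = 0.01093·Cₑ + 1.45·0.009.
Cₑ = (0.1077 − 0.01305) / 0.01093 = 8.66 mg/L.
Required removal = 1 − 8.66/15.9 = 45.53 %.

45.5 %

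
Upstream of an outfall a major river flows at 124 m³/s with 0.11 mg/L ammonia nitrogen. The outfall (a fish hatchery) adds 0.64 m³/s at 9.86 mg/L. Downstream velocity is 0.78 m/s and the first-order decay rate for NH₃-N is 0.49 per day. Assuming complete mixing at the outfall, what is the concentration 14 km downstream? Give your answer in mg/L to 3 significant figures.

0.145 mg/L

After complete mixing, C₀ = (0.64·9.86 + 124·0.11) / 124.6 = 0.1601 mg/L.
Travel time t = 1.4e+04 m / 0.78 m/s = 1.795e+04 s = 0.2077 d.
C = 0.1601·exp(−0.49·0.2077) = 0.1601·0.9032 = 0.1446 mg/L.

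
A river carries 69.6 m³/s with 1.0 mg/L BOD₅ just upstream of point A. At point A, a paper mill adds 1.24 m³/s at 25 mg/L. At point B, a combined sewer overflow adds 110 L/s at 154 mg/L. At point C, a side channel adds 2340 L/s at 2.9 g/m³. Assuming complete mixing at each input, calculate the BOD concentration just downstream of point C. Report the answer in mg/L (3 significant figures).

1.70 mg/L

After input A: C = (69.6·1 + 1.24·25) / 70.84 = 1.42 mg/L.
110 L/s = 0.11 m³/s.
After input B: C = (70.84·1.42 + 0.11·154) / 70.95 = 1.657 mg/L.
2340 L/s = 2.34 m³/s.
After input C: C = (70.95·1.657 + 2.34·2.9) / 73.29 = 1.696 mg/L.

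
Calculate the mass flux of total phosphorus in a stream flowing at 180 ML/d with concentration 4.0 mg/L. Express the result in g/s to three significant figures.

180 ML/d = 2.083 m³/s.
Mass flux = Q·C = 2.083 m³/s × 4 g/m³ = 8.333 g/s.

8.33 g/s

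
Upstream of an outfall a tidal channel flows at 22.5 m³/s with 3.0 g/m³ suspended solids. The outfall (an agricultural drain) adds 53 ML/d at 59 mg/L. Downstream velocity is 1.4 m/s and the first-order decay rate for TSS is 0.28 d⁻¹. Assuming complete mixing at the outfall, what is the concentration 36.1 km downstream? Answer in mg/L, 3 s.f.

4.13 mg/L

53 ML/d = 0.6134 m³/s.
After complete mixing, C₀ = (0.6134·59 + 22.5·3) / 23.11 = 4.486 mg/L.
Travel time t = 3.61e+04 m / 1.4 m/s = 2.579e+04 s = 0.2984 d.
C = 4.486·exp(−0.28·0.2984) = 4.486·0.9198 = 4.127 mg/L.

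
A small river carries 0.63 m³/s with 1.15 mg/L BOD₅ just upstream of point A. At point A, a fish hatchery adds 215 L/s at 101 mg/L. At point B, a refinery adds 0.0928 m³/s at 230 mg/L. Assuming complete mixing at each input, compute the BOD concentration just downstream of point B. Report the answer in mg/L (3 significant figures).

46.7 mg/L

215 L/s = 0.215 m³/s.
After input A: C = (0.63·1.15 + 0.215·101) / 0.845 = 26.56 mg/L.
After input B: C = (0.845·26.56 + 0.0928·230) / 0.9378 = 46.69 mg/L.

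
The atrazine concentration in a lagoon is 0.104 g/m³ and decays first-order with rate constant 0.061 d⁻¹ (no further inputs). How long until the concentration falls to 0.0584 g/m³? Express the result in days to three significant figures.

t = ln(C₀/C)/k = ln(0.104/0.0584)/0.061 = 0.5771/0.061 = 9.46 d.

9.46 d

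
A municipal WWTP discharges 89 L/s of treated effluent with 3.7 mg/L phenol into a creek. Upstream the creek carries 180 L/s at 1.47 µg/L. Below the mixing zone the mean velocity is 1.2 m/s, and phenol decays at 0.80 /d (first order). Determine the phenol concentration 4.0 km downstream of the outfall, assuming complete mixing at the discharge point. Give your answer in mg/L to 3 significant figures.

1.19 mg/L

89 L/s = 0.089 m³/s.
180 L/s = 0.18 m³/s.
1.47 µg/L = 0.00147 mg/L.
After complete mixing, C₀ = (0.089·3.7 + 0.18·0.00147) / 0.269 = 1.225 mg/L.
Travel time t = 4000 m / 1.2 m/s = 3333 s = 0.03858 d.
C = 1.225·exp(−0.80·0.03858) = 1.225·0.9696 = 1.188 mg/L.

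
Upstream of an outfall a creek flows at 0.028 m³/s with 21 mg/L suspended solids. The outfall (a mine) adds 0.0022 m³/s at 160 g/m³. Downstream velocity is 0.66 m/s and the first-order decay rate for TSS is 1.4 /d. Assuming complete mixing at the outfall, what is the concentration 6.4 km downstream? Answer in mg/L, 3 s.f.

After complete mixing, C₀ = (0.0022·160 + 0.028·21) / 0.0302 = 31.13 mg/L.
Travel time t = 6400 m / 0.66 m/s = 9697 s = 0.1122 d.
C = 31.13·exp(−1.4·0.1122) = 31.13·0.8546 = 26.6 mg/L.

26.6 mg/L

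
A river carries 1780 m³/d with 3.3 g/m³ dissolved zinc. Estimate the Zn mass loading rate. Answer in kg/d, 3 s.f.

5.87 kg/d

1780 m³/d = 0.0206 m³/s.
Mass flux = Q·C = 0.0206 m³/s × 3.3 g/m³ = 0.06799 g/s.
= 0.06799 g/s × 86.4 = 5.874 kg/d.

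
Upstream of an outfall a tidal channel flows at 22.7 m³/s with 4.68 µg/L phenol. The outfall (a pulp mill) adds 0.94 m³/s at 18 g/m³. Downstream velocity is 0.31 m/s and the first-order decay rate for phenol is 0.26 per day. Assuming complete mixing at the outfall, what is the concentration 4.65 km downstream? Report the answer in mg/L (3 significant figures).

4.68 µg/L = 0.00468 mg/L.
After complete mixing, C₀ = (0.94·18 + 22.7·0.00468) / 23.64 = 0.7202 mg/L.
Travel time t = 4650 m / 0.31 m/s = 1.5e+04 s = 0.1736 d.
C = 0.7202·exp(−0.26·0.1736) = 0.7202·0.9559 = 0.6884 mg/L.

0.688 mg/L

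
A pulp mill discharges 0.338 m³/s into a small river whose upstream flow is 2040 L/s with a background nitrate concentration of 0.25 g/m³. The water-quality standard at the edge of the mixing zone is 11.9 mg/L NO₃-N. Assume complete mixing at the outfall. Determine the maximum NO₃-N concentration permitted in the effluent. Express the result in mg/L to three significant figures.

82.2 mg/L

2040 L/s = 2.04 m³/s.
Mass balance: 11.9·2.378 = 0.338·Cₑ + 2.04·0.25.
Cₑ = (28.3 − 0.51) / 0.338 = 82.21 mg/L.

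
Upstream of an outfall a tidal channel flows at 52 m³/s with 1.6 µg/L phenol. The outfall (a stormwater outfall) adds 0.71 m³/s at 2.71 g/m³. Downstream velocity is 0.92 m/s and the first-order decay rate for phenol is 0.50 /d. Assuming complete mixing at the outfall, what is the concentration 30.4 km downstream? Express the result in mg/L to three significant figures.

0.0315 mg/L

1.6 µg/L = 0.0016 mg/L.
After complete mixing, C₀ = (0.71·2.71 + 52·0.0016) / 52.71 = 0.03808 mg/L.
Travel time t = 3.04e+04 m / 0.92 m/s = 3.304e+04 s = 0.3824 d.
C = 0.03808·exp(−0.50·0.3824) = 0.03808·0.8259 = 0.03145 mg/L.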